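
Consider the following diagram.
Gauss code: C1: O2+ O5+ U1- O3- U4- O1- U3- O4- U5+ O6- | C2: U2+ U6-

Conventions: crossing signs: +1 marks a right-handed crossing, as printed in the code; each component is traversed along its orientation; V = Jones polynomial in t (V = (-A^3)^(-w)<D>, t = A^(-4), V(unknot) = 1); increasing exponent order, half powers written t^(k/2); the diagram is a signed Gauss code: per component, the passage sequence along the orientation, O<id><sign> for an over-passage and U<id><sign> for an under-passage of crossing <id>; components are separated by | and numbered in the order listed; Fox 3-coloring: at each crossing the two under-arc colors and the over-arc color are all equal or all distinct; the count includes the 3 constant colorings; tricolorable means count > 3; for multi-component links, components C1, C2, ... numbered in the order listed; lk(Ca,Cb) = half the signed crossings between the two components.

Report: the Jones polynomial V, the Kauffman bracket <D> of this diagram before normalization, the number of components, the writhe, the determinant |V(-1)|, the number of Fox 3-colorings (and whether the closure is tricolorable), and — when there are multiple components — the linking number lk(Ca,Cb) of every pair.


V(t) = t^(-9/2) - t^(-5/2) - t^(-3/2) - t^(-1/2)
bracket: -A^-4 - 1 - A^4 + A^12, w = -2
2 components, writhe -2, over 6 crossings
lk(C1,C2) = 0
det 0, colorings 27 of 3^6 — tricolorable
observation: summing lk over 1 pair gives 0


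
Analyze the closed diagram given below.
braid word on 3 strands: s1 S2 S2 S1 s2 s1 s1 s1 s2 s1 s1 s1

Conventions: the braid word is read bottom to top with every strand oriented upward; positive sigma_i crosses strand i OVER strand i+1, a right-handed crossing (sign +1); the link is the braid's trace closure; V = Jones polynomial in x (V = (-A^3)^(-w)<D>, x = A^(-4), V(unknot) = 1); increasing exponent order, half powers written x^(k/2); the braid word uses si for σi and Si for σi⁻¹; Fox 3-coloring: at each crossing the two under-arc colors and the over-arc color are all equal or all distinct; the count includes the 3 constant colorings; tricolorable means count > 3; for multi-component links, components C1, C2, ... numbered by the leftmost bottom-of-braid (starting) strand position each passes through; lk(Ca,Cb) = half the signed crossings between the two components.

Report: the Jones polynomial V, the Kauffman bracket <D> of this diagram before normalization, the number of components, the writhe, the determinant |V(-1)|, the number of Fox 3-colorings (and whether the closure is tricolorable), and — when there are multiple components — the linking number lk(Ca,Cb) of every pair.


V(x) = x^2 - x^3 + 3x^4 - 3x^5 + 3x^6 - 3x^7 + 2x^8 - x^9
bracket: -A^-18 + 2A^-14 - 3A^-10 + 3A^-6 - 3A^-2 + 3A^2 - A^6 + A^10, w = +6
1 component, writhe +6, over 12 crossings
det 17, colorings 3 of 3^12 — not tricolorable
observation: w = +6 shifts under R1 moves; the (-A^3)^(-6) factor cancels that in V


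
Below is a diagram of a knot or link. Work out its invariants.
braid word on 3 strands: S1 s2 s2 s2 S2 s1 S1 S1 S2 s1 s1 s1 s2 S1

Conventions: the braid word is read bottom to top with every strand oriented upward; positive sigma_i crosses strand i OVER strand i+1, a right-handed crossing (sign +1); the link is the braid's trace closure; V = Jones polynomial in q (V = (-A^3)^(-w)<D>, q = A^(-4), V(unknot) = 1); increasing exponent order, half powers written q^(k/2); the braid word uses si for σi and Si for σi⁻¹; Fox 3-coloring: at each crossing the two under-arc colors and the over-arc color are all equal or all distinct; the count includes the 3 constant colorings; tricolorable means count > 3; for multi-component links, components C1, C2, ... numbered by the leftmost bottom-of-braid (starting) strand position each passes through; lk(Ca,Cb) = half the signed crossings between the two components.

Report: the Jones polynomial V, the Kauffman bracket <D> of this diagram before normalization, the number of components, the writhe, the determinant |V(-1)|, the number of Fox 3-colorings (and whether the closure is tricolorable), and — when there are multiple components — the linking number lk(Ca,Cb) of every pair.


V(q) = -q^-2 + q^-1 - 1 + 3q - 2q^2 + 3q^3 - 2q^4 + q^5 - q^6
bracket: -A^-18 + A^-14 - 2A^-10 + 3A^-6 - 2A^-2 + 3A^2 - A^6 + A^10 - A^14, w = +2
1 component, writhe +2, over 14 crossings
det 15, colorings 9 of 3^14 — tricolorable
observation: w = +2 shifts under R1 moves; the (-A^3)^(-2) factor cancels that in V


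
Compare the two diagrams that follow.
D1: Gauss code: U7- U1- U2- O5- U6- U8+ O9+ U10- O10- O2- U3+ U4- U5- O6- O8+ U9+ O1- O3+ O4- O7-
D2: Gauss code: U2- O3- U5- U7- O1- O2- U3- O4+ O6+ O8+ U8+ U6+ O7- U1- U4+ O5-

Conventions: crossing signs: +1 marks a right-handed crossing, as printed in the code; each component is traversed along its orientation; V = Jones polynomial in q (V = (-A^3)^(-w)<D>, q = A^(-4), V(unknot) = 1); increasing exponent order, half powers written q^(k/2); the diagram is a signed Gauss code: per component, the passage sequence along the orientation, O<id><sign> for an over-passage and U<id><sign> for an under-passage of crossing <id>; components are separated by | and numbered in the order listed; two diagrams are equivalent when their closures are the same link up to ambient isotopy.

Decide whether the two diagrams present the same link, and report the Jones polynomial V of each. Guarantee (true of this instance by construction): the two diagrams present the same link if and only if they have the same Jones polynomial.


equivalent: no
V(D1) = 1  (w -4, c 10, <D> = A^-12)
V(D2) = -q^-6 + q^-5 - q^-4 + 2q^-3 - q^-2 + q^-1  [8 crossings, <D> = A^-2 - A^2 + 2A^6 - A^10 + A^14 - A^18, w = -2]
key observation: V(q) takes 2 values over 2 diagrams, fixing the grouping


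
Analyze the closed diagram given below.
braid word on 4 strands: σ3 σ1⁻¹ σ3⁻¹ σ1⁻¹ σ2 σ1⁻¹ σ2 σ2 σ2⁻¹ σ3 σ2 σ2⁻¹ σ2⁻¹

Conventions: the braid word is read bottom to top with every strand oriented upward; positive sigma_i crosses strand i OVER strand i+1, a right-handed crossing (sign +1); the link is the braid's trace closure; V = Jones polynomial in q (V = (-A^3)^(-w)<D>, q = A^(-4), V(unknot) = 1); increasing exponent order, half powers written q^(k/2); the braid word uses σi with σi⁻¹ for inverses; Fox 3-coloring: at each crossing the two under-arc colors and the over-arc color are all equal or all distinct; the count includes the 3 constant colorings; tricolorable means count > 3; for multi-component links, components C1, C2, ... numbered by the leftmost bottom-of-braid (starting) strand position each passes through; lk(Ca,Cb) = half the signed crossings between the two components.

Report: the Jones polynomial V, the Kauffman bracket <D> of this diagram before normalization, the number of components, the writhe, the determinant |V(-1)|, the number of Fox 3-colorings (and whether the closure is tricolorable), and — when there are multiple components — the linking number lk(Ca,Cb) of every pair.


V = -q^-4 + q^-3 + q^-1
<D> = -A - A^9 + A^13 (w = -1)
1 component over 13 crossings, w = -1
9 Fox colorings among 3^13, |V(-1)| = 3: tricolorable
why: the span of V is 3, forcing >= 3 crossings in any diagram


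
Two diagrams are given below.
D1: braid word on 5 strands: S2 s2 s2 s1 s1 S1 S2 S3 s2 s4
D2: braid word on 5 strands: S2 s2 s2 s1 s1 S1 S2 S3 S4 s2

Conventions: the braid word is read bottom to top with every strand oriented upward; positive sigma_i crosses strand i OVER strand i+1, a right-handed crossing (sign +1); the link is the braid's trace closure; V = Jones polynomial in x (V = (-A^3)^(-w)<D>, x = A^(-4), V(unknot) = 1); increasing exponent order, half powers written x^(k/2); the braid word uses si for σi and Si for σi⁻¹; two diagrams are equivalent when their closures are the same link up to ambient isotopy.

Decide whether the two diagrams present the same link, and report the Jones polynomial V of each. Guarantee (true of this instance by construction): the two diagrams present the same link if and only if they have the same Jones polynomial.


equivalent: yes
V(D1) = 1  (w +2, c 10, <D> = A^6)
V(D2) = 1  (w 0, c 10, <D> = 1)
why: from 10 to 10 crossings by R-moves: one link, two diagrams


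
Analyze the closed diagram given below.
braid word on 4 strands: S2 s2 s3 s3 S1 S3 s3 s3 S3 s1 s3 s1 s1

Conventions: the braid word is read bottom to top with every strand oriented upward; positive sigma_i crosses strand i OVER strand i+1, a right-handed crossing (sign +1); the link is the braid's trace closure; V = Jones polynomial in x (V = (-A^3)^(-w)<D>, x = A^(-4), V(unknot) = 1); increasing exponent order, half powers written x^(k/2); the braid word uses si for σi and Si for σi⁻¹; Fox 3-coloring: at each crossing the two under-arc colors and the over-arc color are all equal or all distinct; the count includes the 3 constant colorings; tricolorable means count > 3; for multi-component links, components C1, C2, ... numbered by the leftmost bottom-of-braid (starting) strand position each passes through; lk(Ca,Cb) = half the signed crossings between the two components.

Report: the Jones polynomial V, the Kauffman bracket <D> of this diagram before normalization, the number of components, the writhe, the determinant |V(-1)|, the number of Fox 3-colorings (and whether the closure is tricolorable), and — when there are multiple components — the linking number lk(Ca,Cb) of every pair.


V = x + x^2 + 2x^3 + x^4 - x^7
<D> = A^-13 - A^-1 - 2A^3 - A^7 - A^11 (w = +5)
3 components over 13 crossings, w = +5
lk(C1,C2): +1
lk(C1,C3) = 0
linking number lk(C2,C3) = 0
27 Fox colorings among 3^13, |V(-1)| = 0: tricolorable
why: the 3 component pairs carry total linking +1


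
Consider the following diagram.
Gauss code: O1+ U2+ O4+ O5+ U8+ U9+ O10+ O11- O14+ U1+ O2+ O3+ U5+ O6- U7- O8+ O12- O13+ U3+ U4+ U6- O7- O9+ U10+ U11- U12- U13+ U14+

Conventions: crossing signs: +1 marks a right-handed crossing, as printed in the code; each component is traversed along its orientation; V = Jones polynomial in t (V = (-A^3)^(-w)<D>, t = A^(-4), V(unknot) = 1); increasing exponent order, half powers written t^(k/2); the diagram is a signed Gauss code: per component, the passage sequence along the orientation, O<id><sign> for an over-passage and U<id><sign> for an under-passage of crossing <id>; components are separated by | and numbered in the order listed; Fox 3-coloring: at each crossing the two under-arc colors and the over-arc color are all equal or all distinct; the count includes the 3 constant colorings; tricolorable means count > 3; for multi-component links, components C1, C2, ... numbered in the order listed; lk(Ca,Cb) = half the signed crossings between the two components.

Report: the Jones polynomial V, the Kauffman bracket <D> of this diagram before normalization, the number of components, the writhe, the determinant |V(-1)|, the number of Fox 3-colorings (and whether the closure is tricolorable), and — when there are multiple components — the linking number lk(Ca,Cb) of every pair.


V = t^2 - t^3 + 2t^4 - 2t^5 + 3t^6 - 2t^7 + t^8 - t^9
<D> = -A^-18 + A^-14 - 2A^-10 + 3A^-6 - 2A^-2 + 2A^2 - A^6 + A^10 (w = +6)
1 component over 14 crossings, w = +6
3 Fox colorings among 3^14, |V(-1)| = 13: not tricolorable
why: w = +6 shifts under R1 moves; the (-A^3)^(-6) factor cancels that in V


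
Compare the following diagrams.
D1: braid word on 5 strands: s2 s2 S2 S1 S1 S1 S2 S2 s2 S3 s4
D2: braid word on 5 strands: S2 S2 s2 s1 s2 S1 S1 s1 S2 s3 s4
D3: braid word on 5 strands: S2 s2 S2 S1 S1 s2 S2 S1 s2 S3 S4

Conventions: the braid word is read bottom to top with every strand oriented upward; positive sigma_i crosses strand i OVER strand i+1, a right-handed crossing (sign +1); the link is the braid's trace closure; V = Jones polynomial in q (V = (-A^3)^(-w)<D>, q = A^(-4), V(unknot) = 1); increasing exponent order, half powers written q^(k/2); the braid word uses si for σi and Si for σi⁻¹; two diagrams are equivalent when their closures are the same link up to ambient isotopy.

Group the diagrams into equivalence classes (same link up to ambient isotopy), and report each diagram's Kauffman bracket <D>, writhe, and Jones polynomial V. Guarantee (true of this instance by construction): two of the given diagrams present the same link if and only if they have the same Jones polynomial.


classes: {D1, D3} | {D2}
V(D1) = q^(-9/2) - q^(-5/2) - q^(-3/2) - q^(-1/2)  [11 crossings, <D> = A^-7 + A^-3 + A - A^9, w = -3]
V(D2) = -q^(-5/2) - q^(-1/2)  (w +1, c 11, <D> = A^5 + A^13)
V(D3) = q^(-9/2) - q^(-5/2) - q^(-3/2) - q^(-1/2)  (w -5, c 11, <D> = A^-13 + A^-9 + A^-5 - A^3)
insight: V(q) takes 2 values over 3 diagrams, fixing the grouping


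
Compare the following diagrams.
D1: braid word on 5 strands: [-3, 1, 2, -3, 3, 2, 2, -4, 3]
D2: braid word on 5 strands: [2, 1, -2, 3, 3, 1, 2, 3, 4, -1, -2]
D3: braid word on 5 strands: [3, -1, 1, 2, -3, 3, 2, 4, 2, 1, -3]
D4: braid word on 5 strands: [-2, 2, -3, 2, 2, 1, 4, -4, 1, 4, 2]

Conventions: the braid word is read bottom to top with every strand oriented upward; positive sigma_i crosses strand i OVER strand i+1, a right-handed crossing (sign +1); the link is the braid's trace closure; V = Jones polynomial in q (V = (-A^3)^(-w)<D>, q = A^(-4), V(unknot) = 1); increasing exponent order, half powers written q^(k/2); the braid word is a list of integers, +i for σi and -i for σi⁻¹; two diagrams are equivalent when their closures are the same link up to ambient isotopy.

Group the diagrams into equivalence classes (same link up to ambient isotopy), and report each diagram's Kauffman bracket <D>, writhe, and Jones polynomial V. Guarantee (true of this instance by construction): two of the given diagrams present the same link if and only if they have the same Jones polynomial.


equivalence classes: {D1, D3} | {D2} | {D4}
D1 (bracket -A^-9 + A^-1 + A^3 + A^7; 9 crossings at w = +3): V = -q^(1/2) - q^(3/2) - q^(5/2) + q^(9/2)
D2 (bracket A^5 + A^13; 11 crossings at w = +5): V = -q^(1/2) - q^(5/2)
V(D3) = -q^(1/2) - q^(3/2) - q^(5/2) + q^(9/2)  [11 crossings, <D> = -A^-3 + A^5 + A^9 + A^13, w = +5]
V(D4) = -q^(3/2) - 2q^(7/2) + q^(9/2) - q^(11/2) + q^(13/2)  [11 crossings, <D> = -A^-11 + A^-7 - A^-3 + 2A + A^9, w = +5]
key observation: comparing 4 Jones polynomials yields 3 groups


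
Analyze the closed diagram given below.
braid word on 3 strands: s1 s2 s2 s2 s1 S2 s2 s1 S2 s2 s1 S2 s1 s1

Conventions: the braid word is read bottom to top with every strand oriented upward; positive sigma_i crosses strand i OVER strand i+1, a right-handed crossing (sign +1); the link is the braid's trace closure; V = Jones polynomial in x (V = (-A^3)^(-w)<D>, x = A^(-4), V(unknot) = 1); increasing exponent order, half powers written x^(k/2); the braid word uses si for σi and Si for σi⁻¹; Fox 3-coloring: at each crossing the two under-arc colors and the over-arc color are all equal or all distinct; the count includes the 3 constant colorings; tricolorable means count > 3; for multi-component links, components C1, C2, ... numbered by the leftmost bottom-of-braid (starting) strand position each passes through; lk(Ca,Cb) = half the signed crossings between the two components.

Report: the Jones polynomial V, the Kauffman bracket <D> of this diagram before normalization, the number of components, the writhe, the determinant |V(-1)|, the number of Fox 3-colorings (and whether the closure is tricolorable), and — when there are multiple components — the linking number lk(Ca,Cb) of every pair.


Jones polynomial: V(x) = x^3 - x^4 + 4x^5 - 5x^6 + 6x^7 - 7x^8 + 6x^9 - 5x^10 + 3x^11 - x^12
<D> = -A^-24 + 3A^-20 - 5A^-16 + 6A^-12 - 7A^-8 + 6A^-4 - 5 + 4A^4 - A^8 + A^12; writhe +8
components 1, writhe +8 (14 crossings)
3-colorings: 9 of 3^14, det 39 — tricolorable
note: w = +8 (over 14 crossings) is diagram-only; (-A^3)^(-8) removes it from V


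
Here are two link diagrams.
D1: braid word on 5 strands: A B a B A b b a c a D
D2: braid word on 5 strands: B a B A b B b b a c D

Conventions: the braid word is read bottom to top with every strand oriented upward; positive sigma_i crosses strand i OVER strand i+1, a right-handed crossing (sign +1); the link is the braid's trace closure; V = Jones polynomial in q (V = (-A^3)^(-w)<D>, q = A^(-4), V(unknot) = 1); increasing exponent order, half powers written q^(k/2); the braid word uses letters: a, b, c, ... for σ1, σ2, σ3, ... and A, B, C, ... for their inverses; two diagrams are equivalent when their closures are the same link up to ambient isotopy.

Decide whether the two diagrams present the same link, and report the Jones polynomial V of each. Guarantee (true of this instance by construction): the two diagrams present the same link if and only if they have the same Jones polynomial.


equivalent: yes
V(D1) = -q^(-3/2) - 2q^(1/2) + q^(3/2) - q^(5/2) + q^(7/2)  (w +1, c 11, <D> = -A^-11 + A^-7 - A^-3 + 2A + A^9)
D2 (bracket -A^-11 + A^-7 - A^-3 + 2A + A^9; 11 crossings at w = +1): V = -q^(-3/2) - 2q^(1/2) + q^(3/2) - q^(5/2) + q^(7/2)
why: all 2 diagrams share one V(q), hence one class


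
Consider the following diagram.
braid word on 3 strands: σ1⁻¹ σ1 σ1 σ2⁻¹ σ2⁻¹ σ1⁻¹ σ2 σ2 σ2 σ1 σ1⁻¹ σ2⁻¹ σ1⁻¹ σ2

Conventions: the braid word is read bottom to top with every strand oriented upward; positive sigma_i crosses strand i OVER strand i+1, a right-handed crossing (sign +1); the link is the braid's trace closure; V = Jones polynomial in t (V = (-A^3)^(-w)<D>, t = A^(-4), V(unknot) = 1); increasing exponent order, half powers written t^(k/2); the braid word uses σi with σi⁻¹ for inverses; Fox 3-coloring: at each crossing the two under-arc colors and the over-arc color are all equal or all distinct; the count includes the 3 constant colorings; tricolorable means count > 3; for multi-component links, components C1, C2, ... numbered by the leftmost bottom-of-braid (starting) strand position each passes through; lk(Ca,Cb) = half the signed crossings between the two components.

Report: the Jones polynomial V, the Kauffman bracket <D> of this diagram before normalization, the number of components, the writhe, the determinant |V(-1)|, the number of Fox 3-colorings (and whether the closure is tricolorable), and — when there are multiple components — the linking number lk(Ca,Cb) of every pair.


V(t) = -t^-3 + t^-2 - t^-1 + 3 - t + t^2 - t^3
bracket: -A^-12 + A^-8 - A^-4 + 3 - A^4 + A^8 - A^12, w = 0
1 component, writhe 0, over 14 crossings
det 9, colorings 27 of 3^14 — tricolorable
observation: V is palindromic (span 6, det 9): t -> 1/t fixes it; necessary, not sufficient, for amphichirality


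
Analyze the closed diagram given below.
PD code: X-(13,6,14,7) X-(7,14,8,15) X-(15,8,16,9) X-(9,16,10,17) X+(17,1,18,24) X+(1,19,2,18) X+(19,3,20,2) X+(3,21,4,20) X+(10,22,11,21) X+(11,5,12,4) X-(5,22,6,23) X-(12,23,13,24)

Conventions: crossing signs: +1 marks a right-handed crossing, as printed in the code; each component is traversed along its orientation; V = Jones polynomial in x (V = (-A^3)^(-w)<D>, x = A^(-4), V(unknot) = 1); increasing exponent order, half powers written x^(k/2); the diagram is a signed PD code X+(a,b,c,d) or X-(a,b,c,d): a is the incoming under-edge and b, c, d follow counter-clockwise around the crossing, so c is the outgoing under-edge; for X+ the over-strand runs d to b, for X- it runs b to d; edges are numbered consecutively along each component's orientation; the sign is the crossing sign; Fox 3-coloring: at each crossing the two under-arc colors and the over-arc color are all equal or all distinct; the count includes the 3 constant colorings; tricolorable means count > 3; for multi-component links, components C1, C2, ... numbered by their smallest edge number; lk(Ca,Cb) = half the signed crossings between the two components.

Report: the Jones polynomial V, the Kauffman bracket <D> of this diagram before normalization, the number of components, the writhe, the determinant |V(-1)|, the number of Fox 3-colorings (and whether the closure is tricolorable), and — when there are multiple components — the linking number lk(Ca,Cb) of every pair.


Jones polynomial: V(x) = -x^-3 + x^-2 - x^-1 + 3 - x + x^2 - x^3
<D> = -A^-12 + A^-8 - A^-4 + 3 - A^4 + A^8 - A^12; writhe 0
components 1, writhe 0 (12 crossings)
3-colorings: 27 of 3^12, det 9 — tricolorable
note: det 9 = |V(-1)|; divisible by 3, so tricolorable


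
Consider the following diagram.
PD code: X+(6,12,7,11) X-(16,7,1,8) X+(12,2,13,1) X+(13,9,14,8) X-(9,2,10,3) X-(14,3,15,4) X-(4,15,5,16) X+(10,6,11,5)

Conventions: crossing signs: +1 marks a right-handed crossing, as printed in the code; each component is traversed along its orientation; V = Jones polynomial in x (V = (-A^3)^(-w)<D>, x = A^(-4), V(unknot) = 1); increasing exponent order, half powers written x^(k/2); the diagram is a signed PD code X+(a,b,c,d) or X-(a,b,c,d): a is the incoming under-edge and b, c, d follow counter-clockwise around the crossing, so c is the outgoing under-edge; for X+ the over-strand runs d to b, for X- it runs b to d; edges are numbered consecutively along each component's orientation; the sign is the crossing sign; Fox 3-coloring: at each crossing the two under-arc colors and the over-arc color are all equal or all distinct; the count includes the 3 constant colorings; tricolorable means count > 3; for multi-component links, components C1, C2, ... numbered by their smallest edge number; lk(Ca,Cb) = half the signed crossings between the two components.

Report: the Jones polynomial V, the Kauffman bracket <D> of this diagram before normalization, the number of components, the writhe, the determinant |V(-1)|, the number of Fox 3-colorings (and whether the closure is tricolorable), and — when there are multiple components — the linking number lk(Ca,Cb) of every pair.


Jones polynomial: V(x) = -x^-3 + 2x^-2 - 2x^-1 + 3 - 2x + 2x^2 - x^3
<D> = -A^-12 + 2A^-8 - 2A^-4 + 3 - 2A^4 + 2A^8 - A^12; writhe 0
components 1, writhe 0 (8 crossings)
3-colorings: 3 of 3^8, det 13 — not tricolorable
note: w = 0 shifts under R1 moves; the (-A^3)^(0) factor cancels that in V


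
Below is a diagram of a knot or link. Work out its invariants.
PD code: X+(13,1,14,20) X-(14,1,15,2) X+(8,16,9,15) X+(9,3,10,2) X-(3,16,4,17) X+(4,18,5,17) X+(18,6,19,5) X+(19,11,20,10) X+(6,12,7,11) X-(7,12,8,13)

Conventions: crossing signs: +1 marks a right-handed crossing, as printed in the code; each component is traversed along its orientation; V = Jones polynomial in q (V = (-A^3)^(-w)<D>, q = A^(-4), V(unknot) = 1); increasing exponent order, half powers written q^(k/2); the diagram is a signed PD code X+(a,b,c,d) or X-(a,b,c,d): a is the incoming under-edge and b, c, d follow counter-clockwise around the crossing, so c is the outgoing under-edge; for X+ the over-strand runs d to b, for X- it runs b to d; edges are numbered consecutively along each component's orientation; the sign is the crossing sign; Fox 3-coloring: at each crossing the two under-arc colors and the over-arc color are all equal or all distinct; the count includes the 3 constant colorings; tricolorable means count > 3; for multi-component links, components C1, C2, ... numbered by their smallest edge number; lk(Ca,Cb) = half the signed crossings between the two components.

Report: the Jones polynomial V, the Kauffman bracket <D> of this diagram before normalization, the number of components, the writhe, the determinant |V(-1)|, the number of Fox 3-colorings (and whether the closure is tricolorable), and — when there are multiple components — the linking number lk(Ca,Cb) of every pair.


V(q) = q + q^3 - q^4
bracket: -A^-4 + 1 + A^8, w = +4
1 component, writhe +4, over 10 crossings
det 3, colorings 9 of 3^10 — tricolorable
observation: w = +4 (over 10 crossings) is diagram-only; (-A^3)^(-4) removes it from V


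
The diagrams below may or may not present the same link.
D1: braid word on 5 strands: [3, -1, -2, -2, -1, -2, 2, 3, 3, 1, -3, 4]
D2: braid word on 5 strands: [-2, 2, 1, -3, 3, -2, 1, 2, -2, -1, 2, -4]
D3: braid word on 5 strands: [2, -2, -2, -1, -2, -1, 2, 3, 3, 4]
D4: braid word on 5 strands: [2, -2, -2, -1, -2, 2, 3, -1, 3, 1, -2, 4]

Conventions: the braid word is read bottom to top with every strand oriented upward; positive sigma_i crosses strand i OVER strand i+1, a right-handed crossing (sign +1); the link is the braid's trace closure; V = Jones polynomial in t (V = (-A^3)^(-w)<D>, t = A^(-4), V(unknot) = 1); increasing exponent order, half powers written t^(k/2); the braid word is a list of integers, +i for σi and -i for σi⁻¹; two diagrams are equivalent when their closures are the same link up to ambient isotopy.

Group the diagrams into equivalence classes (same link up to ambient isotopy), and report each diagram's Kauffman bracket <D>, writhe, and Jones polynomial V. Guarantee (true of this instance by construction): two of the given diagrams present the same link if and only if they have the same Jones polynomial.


equivalence classes: {D1, D3, D4} | {D2}
D1 (bracket A^-8 + 2 + A^8; 12 crossings at w = 0): V = t^-2 + 2 + t^2
V(D2) = t^-1 + 2 + t  [12 crossings, <D> = A^-4 + 2 + A^4, w = 0]
V(D3) = t^-2 + 2 + t^2  (w 0, c 10, <D> = A^-8 + 2 + A^8)
V(D4) = t^-2 + 2 + t^2  (w 0, c 12, <D> = A^-8 + 2 + A^8)
key observation: 2 values of V(t) split the 4 diagrams


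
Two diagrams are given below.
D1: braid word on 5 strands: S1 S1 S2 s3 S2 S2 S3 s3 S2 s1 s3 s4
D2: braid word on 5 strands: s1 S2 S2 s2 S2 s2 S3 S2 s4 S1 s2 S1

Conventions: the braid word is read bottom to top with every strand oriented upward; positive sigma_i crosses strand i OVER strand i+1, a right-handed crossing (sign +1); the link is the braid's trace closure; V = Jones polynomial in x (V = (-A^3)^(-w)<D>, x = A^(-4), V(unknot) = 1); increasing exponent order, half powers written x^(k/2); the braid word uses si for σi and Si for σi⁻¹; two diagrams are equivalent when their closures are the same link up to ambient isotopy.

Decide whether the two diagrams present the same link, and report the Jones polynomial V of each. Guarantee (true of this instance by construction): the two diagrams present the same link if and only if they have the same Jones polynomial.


same link: no
V(D1) = x^-5 - 2x^-4 + 2x^-3 - 2x^-2 + 2x^-1 - 1 + x  [12 crossings, <D> = A^-10 - A^-6 + 2A^-2 - 2A^2 + 2A^6 - 2A^10 + A^14, w = -2]
V(D2) = 1  [12 crossings, <D> = A^-6, w = -2]
insight: V(x) takes 2 values over 2 diagrams, fixing the grouping


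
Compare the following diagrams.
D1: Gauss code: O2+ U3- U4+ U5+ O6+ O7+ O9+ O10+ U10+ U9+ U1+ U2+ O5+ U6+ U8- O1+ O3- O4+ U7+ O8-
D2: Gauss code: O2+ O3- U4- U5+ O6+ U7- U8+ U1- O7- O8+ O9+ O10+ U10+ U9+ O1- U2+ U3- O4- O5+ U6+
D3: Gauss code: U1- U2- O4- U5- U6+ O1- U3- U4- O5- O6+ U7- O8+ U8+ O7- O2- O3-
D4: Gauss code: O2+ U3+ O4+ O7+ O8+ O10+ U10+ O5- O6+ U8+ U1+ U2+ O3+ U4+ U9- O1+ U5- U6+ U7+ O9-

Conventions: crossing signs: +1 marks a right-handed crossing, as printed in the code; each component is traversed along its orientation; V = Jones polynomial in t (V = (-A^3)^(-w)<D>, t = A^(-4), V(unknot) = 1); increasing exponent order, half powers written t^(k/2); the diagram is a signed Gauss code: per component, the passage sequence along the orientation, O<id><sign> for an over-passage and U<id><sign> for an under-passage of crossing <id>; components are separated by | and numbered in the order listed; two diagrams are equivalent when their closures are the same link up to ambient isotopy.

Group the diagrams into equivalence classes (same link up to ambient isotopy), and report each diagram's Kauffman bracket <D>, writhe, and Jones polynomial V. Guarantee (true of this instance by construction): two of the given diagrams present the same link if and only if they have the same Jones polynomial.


equivalence classes: {D1, D4} | {D2} | {D3}
D1 (bracket -A^-6 + A^-2 - A^2 + 2A^6 - A^10 + A^14; 10 crossings at w = +6): V = t - t^2 + 2t^3 - t^4 + t^5 - t^6
V(D2) = 1  [10 crossings, <D> = A^6, w = +2]
V(D3) = -t^-4 + t^-3 + t^-1  [8 crossings, <D> = A^-8 + 1 - A^4, w = -4]
V(D4) = t - t^2 + 2t^3 - t^4 + t^5 - t^6  (w +6, c 10, <D> = -A^-6 + A^-2 - A^2 + 2A^6 - A^10 + A^14)
key observation: 3 values of V(t) split the 4 diagrams


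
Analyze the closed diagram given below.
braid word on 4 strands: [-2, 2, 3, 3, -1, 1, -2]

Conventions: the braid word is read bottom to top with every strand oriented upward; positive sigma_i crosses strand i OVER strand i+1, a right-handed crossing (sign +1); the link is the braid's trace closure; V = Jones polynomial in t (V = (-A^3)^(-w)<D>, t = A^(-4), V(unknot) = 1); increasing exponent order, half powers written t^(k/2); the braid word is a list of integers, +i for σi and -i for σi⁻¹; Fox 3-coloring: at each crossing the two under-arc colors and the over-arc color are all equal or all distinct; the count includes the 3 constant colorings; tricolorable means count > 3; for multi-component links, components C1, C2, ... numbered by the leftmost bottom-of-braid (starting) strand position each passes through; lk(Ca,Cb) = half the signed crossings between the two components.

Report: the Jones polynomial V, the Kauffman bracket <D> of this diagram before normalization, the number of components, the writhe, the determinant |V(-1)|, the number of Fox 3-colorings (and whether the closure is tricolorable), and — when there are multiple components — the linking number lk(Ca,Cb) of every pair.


Jones polynomial: V(t) = 1 + t + t^2 + t^3
<D> = -A^-9 - A^-5 - A^-1 - A^3; writhe +1
components 3, writhe +1 (7 crossings)
linking number lk(C1,C2) = 0
lk(C1,C3): 0
lk(C2,C3) = +1
3-colorings: 9 of 3^7, det 0 — tricolorable
note: w = +1 shifts under R1 moves; the (-A^3)^(-1) factor cancels that in V


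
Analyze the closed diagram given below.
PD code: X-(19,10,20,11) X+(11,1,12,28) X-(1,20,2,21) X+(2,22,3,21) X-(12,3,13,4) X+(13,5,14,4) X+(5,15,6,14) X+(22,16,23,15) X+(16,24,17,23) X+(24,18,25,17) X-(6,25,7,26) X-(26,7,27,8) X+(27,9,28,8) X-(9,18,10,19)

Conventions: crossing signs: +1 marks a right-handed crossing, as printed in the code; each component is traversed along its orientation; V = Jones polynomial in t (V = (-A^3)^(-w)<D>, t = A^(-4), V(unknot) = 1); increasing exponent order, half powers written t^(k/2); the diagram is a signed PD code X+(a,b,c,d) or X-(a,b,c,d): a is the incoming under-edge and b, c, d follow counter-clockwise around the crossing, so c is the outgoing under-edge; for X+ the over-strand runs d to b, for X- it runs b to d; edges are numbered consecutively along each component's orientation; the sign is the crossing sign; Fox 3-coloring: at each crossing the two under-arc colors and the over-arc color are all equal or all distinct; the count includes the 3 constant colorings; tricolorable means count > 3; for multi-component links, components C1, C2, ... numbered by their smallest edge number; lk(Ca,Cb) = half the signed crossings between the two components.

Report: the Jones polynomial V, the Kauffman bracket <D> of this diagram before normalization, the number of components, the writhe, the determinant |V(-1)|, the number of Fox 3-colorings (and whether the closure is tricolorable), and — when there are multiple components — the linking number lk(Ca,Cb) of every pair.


V = t^-1 - 1 + 2t - 2t^2 + 2t^3 - 2t^4 + t^5
<D> = A^-14 - 2A^-10 + 2A^-6 - 2A^-2 + 2A^2 - A^6 + A^10 (w = +2)
1 component over 14 crossings, w = +2
3 Fox colorings among 3^14, |V(-1)| = 11: not tricolorable
why: the span of V is 6, forcing >= 6 crossings in any diagram


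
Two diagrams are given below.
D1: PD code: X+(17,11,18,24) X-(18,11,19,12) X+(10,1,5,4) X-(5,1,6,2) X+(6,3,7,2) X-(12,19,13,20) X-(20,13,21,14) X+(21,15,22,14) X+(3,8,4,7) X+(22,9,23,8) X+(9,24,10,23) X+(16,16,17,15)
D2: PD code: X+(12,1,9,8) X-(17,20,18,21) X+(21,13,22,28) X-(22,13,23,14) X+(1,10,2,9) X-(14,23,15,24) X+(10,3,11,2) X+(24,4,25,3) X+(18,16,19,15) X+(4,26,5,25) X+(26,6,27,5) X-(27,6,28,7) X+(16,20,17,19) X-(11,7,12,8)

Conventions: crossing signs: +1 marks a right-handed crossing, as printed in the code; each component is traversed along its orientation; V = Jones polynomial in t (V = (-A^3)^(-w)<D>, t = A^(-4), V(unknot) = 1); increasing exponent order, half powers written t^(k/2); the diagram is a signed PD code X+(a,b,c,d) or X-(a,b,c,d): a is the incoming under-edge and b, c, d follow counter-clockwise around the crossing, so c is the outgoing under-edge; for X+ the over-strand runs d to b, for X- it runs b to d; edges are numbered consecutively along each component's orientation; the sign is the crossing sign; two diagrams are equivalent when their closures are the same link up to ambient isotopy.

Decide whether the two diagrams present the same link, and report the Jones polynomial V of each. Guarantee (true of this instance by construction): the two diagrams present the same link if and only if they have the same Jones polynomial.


equivalent: yes
V(D1) = t + 2t^3 + t^5  (w +4, c 12, <D> = A^-8 + 2 + A^8)
V(D2) = t + 2t^3 + t^5  [14 crossings, <D> = A^-8 + 2 + A^8, w = +4]
key observation: Reidemeister moves carry D1 (12 crossings) to D2 (14)


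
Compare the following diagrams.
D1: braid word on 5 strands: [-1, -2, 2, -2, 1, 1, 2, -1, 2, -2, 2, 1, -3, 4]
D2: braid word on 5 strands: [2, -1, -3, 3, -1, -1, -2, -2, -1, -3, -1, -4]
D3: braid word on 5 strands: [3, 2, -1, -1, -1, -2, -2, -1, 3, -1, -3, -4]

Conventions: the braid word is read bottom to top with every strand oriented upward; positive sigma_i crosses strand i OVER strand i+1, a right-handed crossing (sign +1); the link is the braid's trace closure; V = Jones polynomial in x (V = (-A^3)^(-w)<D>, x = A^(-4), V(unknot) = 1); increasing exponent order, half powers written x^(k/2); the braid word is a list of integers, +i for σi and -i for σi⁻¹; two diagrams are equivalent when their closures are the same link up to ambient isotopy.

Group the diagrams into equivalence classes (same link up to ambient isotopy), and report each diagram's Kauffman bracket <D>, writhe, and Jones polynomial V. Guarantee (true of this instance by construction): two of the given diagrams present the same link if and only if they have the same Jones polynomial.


grouping into links: {D1} | {D2, D3}
V(D1) = 1  (w +2, c 14, <D> = A^6)
V(D2) = -x^-9 + 2x^-8 - 3x^-7 + 3x^-6 - 3x^-5 + 3x^-4 - x^-3 + x^-2  [12 crossings, <D> = A^-16 - A^-12 + 3A^-8 - 3A^-4 + 3 - 3A^4 + 2A^8 - A^12, w = -8]
V(D3) = -x^-9 + 2x^-8 - 3x^-7 + 3x^-6 - 3x^-5 + 3x^-4 - x^-3 + x^-2  (w -6, c 12, <D> = A^-10 - A^-6 + 3A^-2 - 3A^2 + 3A^6 - 3A^10 + 2A^14 - A^18)
key observation: 2 classes among 3 diagrams; unequal V(x) rules out equality


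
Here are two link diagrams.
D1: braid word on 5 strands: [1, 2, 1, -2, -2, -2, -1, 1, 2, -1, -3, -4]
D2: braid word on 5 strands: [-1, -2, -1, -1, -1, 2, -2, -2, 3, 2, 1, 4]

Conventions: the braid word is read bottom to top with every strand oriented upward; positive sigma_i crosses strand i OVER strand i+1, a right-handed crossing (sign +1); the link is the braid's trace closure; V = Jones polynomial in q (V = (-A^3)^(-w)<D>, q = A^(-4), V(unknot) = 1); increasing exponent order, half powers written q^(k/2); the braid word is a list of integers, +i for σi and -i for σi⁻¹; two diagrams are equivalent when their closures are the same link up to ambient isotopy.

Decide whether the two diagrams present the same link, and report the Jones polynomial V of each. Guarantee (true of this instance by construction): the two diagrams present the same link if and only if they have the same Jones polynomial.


same link: no
V(D1) = 1  [12 crossings, <D> = A^-6, w = -2]
V(D2) = -q^-4 + q^-3 + q^-1  [12 crossings, <D> = A^-2 + A^6 - A^10, w = -2]
insight: 2 classes among 2 diagrams; unequal V(q) rules out equality


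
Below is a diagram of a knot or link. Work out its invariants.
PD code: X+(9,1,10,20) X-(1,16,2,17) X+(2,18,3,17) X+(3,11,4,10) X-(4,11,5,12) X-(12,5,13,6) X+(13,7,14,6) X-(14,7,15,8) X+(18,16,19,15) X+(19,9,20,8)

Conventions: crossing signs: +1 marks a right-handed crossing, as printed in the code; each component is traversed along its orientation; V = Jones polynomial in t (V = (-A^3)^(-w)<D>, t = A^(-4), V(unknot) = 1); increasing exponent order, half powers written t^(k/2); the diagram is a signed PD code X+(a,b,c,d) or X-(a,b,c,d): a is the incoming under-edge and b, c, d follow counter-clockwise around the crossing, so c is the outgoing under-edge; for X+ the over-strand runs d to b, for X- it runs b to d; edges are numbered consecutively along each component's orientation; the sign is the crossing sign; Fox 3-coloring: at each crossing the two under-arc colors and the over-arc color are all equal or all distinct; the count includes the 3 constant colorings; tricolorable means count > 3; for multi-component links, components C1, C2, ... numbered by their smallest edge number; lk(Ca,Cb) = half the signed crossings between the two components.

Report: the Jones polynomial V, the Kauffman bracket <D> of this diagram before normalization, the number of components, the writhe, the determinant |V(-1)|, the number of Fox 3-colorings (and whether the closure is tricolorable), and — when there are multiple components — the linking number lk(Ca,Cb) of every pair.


V(t) = 1
bracket: A^6, w = +2
1 component, writhe +2, over 10 crossings
det 1, colorings 3 of 3^10 — not tricolorable
observation: w = +2 (over 10 crossings) is diagram-only; (-A^3)^(-2) removes it from V


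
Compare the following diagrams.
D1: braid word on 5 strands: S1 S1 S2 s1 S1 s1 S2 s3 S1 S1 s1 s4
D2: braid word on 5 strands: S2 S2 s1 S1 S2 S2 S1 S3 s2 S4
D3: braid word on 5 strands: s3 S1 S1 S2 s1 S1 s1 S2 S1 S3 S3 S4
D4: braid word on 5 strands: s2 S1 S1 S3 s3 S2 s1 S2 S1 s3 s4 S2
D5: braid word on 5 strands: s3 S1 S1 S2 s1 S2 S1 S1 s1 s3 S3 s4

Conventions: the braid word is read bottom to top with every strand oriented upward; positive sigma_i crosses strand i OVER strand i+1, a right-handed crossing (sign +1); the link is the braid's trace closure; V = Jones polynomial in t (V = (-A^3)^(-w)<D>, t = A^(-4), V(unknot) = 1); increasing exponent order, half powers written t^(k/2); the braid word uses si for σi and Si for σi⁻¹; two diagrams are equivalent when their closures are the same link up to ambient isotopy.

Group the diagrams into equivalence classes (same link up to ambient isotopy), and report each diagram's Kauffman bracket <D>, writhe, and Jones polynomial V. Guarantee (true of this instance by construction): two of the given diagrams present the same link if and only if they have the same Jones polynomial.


classes: {D1, D3, D4, D5} | {D2}
V(D1) = -t^-6 + t^-5 - t^-4 + 2t^-3 - t^-2 + t^-1  [12 crossings, <D> = A^-2 - A^2 + 2A^6 - A^10 + A^14 - A^18, w = -2]
V(D2) = -t^-4 + t^-3 + t^-1  [10 crossings, <D> = A^-14 + A^-6 - A^-2, w = -6]
V(D3) = -t^-6 + t^-5 - t^-4 + 2t^-3 - t^-2 + t^-1  (w -6, c 12, <D> = A^-14 - A^-10 + 2A^-6 - A^-2 + A^2 - A^6)
D4 (bracket A^-2 - A^2 + 2A^6 - A^10 + A^14 - A^18; 12 crossings at w = -2): V = -t^-6 + t^-5 - t^-4 + 2t^-3 - t^-2 + t^-1
V(D5) = -t^-6 + t^-5 - t^-4 + 2t^-3 - t^-2 + t^-1  (w -2, c 12, <D> = A^-2 - A^2 + 2A^6 - A^10 + A^14 - A^18)
note: V(t) takes 2 values over 5 diagrams, fixing the grouping


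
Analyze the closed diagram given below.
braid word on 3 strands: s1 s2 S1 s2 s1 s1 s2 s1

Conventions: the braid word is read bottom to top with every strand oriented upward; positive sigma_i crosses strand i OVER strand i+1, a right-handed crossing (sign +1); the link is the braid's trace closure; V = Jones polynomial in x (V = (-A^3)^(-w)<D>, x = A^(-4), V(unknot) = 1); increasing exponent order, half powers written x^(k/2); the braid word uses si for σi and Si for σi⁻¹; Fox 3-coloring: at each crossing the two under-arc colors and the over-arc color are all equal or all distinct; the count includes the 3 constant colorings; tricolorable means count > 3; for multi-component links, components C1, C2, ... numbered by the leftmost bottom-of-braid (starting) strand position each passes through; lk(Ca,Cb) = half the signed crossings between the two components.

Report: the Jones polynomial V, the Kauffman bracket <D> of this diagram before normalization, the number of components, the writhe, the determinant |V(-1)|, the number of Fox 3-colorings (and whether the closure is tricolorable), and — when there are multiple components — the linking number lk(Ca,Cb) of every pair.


V = x^2 + x^4 - x^5 + x^6 - x^7
<D> = -A^-10 + A^-6 - A^-2 + A^2 + A^10 (w = +6)
1 component over 8 crossings, w = +6
3 Fox colorings among 3^8, |V(-1)| = 5: not tricolorable
why: |V(-1)| = 5: so not tricolorable, since 3 does not divide 5
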